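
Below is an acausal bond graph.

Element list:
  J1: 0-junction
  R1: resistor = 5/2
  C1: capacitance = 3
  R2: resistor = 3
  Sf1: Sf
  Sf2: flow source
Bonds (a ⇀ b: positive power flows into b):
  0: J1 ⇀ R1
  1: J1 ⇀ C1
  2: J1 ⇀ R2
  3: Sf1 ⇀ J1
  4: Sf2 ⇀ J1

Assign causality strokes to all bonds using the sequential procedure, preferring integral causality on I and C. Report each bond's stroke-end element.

b0 stroke→R1
b1 stroke→J1
b2 stroke→R2
b3 stroke→Sf1
b4 stroke→Sf2

#3 stroke at Sf1  (Sf1 fixes flow; stroke at Sf1)
#4 stroke at Sf2  (source Sf2 imposes f)
#1 stroke at J1  (C1 outputs effort q/C1)
#0 stroke at R1  (common-e at J1 fixed by 1)
#2 stroke at R2  (J1: bond 1 brought effort, rest push out)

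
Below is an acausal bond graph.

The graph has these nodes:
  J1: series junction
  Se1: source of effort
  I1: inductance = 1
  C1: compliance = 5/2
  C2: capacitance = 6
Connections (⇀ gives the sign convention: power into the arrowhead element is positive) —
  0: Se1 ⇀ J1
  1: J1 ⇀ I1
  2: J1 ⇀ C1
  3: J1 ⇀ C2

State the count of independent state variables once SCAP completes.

#0 →J1  (source Se1 imposes e)
#1 →I1  (I1: I, integral causality)
#2 →J1  (J1: bond 1 brought flow, rest push out)
#3 →J1  (J1 flow already set via bond 1)

3  (C1, C2, I1 all integral)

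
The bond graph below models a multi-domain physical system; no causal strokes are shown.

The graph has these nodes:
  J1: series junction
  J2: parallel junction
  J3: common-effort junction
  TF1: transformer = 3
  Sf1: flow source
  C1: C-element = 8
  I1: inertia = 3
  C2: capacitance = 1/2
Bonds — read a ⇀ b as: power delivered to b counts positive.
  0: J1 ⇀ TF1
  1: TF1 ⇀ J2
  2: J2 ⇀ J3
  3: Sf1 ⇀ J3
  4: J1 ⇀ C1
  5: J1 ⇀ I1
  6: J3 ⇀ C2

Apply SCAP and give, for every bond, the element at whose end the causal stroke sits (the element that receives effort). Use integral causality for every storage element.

β3 →Sf1  (Sf1 (Sf) sets flow on bond)
β4 →J1  (prefer integral on C1)
β5 →I1  (I1 outputs flow p/I1)
β0 →J1  (J1 flow already set via bond 5)
β1 →TF1  (TF TF1: opposite of bond 0)
β2 →J2  (J2: last free bond brings effort in)
β6 →J3  (J3: last free bond brings effort in)

bond 0 →J1
bond 1 →TF1
bond 2 →J2
bond 3 →Sf1
bond 4 →J1
bond 5 →I1
bond 6 →J3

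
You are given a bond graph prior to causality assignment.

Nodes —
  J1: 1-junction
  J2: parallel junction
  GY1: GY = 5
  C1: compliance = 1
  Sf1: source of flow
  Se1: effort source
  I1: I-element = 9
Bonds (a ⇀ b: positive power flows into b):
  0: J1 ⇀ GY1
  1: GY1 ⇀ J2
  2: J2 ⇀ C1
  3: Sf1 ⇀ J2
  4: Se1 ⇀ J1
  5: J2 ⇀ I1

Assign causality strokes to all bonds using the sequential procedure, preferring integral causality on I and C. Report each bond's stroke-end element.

β0 stroke at GY1
β1 stroke at GY1
β2 stroke at J2
β3 stroke at Sf1
β4 stroke at J1
β5 stroke at I1

#3 |Sf1  (Sf1 fixes flow; stroke at Sf1)
#4 |J1  (Se1 (Se) sets effort on bond)
#0 |GY1  (closing 1-jn rule on J1)
#1 |GY1  (GY1: gyrator matches bond 0)
#2 |J2  (C1: C, integral causality)
#5 |I1  (common-e at J2 fixed by 2)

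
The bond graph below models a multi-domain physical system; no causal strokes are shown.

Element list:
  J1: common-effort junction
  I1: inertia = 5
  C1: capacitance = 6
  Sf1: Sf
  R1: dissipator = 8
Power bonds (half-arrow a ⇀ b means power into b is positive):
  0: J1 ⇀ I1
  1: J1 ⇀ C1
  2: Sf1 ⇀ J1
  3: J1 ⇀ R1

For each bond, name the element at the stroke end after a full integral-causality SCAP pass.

b0 →I1
b1 →J1
b2 →Sf1
b3 →R1

bond 2 |Sf1  (Sf1: flow source, stroke at near end)
bond 0 |I1  (I1: I, integral causality)
bond 1 |J1  (C1 outputs effort q/C1)
bond 3 |R1  (common-e at J1 fixed by 1)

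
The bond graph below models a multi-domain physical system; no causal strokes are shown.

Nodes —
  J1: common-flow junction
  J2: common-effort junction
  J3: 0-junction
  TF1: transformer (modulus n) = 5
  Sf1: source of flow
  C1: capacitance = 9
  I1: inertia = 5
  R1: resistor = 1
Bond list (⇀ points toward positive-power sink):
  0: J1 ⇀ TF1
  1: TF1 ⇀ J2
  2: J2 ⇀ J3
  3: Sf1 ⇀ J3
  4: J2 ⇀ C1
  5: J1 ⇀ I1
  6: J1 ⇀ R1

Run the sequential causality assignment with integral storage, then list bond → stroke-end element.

b3 |Sf1  (Sf1: flow source, stroke at near end)
b2 |J3  (J3: last free bond brings effort in)
b4 |J2  (C1 integral (e out))
b1 |TF1  (J2 effort already set via bond 4)
b0 |J1  (through TF1, causality passes straight; one stroke at TF1)
b5 |I1  (I1 integral (f out))
b6 |J1  (J1: bond 5 brought flow, rest push out)

b0 →J1
b1 →TF1
b2 →J3
b3 →Sf1
b4 →J2
b5 →I1
b6 →J1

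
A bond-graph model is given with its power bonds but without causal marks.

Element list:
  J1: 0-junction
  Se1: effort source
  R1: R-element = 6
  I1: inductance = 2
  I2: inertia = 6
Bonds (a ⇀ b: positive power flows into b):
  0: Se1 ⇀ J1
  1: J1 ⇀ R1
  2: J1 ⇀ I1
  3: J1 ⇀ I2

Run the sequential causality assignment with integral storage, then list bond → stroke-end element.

bond 0 stroke→J1
bond 1 stroke→R1
bond 2 stroke→I1
bond 3 stroke→I2

b0 stroke→J1  (Se1: effort source, stroke at far end)
b1 stroke→R1  (J1 effort already set via bond 0)
b2 stroke→I1  (J1: bond 0 brought effort, rest push out)
b3 stroke→I2  (J1 effort already set via bond 0)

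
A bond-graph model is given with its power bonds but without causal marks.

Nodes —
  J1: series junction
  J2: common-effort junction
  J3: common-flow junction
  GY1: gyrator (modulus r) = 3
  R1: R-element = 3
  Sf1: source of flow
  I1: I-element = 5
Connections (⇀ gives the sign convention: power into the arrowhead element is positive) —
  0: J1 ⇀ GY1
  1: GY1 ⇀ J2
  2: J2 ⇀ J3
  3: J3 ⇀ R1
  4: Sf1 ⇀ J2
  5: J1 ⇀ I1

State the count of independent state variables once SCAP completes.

1  (I1 all integral)

β4 stroke→Sf1  (source Sf1 imposes f)
β5 stroke→I1  (I1 outputs flow p/I1)
β0 stroke→J1  (1-jn J1 has f-setter on 5)
β1 stroke→J2  (GY GY1: same side as bond 0)
β2 stroke→J3  (common-e at J2 fixed by 1)
β3 stroke→R1  (only one flow-in slot at J3)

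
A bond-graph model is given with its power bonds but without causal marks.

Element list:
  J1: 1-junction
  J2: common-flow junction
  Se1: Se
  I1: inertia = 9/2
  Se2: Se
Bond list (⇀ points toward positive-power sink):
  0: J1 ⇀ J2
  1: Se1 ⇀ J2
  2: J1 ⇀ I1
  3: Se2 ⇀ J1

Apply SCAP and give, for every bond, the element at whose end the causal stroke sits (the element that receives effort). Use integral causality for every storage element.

b1 stroke at J2  (Se1: effort source, stroke at far end)
b3 stroke at J1  (Se2 (Se) sets effort on bond)
b0 stroke at J1  (closing 1-jn rule on J2)
b2 stroke at I1  (closing 1-jn rule on J1)

β0 stroke→J1
β1 stroke→J2
β2 stroke→I1
β3 stroke→J1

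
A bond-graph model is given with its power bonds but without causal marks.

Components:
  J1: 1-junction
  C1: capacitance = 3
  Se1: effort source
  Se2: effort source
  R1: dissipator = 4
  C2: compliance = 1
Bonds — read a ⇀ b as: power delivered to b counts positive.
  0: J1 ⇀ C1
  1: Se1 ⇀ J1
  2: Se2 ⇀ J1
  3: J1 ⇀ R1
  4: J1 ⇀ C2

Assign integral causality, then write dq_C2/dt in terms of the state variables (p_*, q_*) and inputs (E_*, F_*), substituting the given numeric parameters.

bond 1 stroke→J1  (Se1 (Se) sets effort on bond)
bond 2 stroke→J1  (source Se2 imposes e)
bond 0 stroke→J1  (prefer integral on C1)
bond 4 stroke→J1  (prefer integral on C2)
bond 3 stroke→R1  (J1: last free bond brings flow in)

dq_C2/dt = E_Se1/4 + E_Se2/4 - q_C1/12 - q_C2/4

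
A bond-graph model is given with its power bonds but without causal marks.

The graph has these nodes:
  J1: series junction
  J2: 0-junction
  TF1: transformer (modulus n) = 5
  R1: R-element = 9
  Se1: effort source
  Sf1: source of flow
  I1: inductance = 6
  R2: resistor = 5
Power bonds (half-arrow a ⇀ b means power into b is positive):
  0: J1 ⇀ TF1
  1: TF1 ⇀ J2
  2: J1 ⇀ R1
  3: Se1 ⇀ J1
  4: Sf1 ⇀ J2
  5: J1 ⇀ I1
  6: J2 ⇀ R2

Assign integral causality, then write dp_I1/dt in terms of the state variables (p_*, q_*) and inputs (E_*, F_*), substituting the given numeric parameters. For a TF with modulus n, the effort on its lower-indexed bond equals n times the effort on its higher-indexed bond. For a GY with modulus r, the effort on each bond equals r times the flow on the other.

dp_I1/dt = E_Se1 - 25*F_Sf1 - 67*p_I1/3

#3 stroke→J1  (source Se1 imposes e)
#4 stroke→Sf1  (Sf1 fixes flow; stroke at Sf1)
#5 stroke→I1  (I1 integral (f out))
#0 stroke→J1  (J1 flow already set via bond 5)
#2 stroke→J1  (J1 flow already set via bond 5)
#1 stroke→TF1  (TF1: transformer flips bond 0)
#6 stroke→J2  (closing 0-jn rule on J2)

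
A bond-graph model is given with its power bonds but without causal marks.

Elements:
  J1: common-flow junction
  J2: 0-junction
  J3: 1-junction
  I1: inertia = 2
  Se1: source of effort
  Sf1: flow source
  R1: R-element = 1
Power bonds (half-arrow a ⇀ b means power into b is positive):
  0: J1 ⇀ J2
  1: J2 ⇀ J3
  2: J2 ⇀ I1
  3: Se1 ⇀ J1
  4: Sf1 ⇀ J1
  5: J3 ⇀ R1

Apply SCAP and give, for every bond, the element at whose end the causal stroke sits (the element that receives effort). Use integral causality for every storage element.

β3 →J1  (source Se1 imposes e)
β4 →Sf1  (source Sf1 imposes f)
β0 →J1  (J1 flow already set via bond 4)
β2 →I1  (I1: I, integral causality)
β1 →J2  (closing 0-jn rule on J2)
β5 →J3  (1-jn J3 has f-setter on 1)

β0 →J1
β1 →J2
β2 →I1
β3 →J1
β4 →Sf1
β5 →J3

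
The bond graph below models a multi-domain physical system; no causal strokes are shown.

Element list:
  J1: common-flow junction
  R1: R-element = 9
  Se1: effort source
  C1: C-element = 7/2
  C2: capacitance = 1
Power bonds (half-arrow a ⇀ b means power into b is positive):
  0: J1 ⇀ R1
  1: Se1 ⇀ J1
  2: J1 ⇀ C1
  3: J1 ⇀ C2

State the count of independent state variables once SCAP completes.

b1 |J1  (Se1 (Se) sets effort on bond)
b2 |J1  (C1: C, integral causality)
b3 |J1  (prefer integral on C2)
b0 |R1  (J1: last free bond brings flow in)

2  (C1, C2 all integral)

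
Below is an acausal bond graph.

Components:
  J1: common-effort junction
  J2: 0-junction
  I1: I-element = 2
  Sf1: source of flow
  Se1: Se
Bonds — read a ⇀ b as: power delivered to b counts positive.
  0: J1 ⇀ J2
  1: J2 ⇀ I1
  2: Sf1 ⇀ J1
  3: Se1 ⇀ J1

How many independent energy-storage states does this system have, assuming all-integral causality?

1  (I1 all integral)

bond 2 stroke→Sf1  (Sf1 (Sf) sets flow on bond)
bond 3 stroke→J1  (source Se1 imposes e)
bond 0 stroke→J2  (J1 effort already set via bond 3)
bond 1 stroke→I1  (0-jn J2 has e-setter on 0)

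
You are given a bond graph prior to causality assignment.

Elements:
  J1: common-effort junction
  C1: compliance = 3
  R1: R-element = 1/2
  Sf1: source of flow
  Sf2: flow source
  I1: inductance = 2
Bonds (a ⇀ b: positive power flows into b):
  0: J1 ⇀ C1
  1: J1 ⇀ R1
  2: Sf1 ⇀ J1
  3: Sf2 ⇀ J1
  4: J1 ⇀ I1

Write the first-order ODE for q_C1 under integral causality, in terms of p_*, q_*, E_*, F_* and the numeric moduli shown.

β2 |Sf1  (Sf1 fixes flow; stroke at Sf1)
β3 |Sf2  (Sf2 fixes flow; stroke at Sf2)
β0 |J1  (C1 outputs effort q/C1)
β1 |R1  (0-jn J1 has e-setter on 0)
β4 |I1  (common-e at J1 fixed by 0)

dq_C1/dt = F_Sf1 + F_Sf2 - p_I1/2 - 2*q_C1/3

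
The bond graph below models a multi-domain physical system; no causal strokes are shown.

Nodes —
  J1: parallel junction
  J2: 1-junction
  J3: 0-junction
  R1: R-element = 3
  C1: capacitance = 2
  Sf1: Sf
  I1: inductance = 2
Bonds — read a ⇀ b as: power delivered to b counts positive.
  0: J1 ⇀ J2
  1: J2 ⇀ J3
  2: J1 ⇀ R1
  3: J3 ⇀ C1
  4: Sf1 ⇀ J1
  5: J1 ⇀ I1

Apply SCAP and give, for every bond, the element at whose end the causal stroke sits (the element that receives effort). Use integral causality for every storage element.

β0 |J1
β1 |J2
β2 |R1
β3 |J3
β4 |Sf1
β5 |I1

β4 stroke→Sf1  (Sf1 (Sf) sets flow on bond)
β3 stroke→J3  (prefer integral on C1)
β1 stroke→J2  (J3 effort already set via bond 3)
β0 stroke→J1  (closing 1-jn rule on J2)
β2 stroke→R1  (0-jn J1 has e-setter on 0)
β5 stroke→I1  (0-jn J1 has e-setter on 0)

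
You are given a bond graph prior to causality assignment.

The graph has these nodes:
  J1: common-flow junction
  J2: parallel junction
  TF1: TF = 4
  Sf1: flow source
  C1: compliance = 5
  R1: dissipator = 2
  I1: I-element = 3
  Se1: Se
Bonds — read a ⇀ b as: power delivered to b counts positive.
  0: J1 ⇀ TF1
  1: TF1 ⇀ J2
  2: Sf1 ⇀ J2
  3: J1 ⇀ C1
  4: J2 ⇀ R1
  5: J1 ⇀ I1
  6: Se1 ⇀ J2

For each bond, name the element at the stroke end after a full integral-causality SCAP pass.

β0 →J1
β1 →TF1
β2 →Sf1
β3 →J1
β4 →R1
β5 →I1
β6 →J2

bond 2 →Sf1  (Sf1 (Sf) sets flow on bond)
bond 6 →J2  (Se1 (Se) sets effort on bond)
bond 1 →TF1  (0-jn J2 has e-setter on 6)
bond 4 →R1  (common-e at J2 fixed by 6)
bond 0 →J1  (TF TF1: opposite of bond 1)
bond 3 →J1  (C1: C, integral causality)
bond 5 →I1  (closing 1-jn rule on J1)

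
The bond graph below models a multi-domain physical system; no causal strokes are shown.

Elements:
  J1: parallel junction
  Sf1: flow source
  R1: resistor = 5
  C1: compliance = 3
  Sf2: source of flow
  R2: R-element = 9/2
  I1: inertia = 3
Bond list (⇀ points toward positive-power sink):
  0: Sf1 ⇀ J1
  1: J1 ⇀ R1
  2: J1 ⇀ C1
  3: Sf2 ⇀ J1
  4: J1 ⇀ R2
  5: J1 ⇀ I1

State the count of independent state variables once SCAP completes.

#0 |Sf1  (Sf1 (Sf) sets flow on bond)
#3 |Sf2  (source Sf2 imposes f)
#2 |J1  (C1 outputs effort q/C1)
#1 |R1  (J1 effort already set via bond 2)
#4 |R2  (common-e at J1 fixed by 2)
#5 |I1  (J1 effort already set via bond 2)

2  (C1, I1 all integral)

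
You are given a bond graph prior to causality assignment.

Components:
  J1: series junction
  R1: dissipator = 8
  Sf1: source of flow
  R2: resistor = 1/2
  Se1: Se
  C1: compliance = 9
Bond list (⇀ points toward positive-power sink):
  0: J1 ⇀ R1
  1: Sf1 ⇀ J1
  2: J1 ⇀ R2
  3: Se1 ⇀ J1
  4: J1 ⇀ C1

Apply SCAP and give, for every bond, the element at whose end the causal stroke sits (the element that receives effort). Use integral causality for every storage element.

b0 stroke at J1
b1 stroke at Sf1
b2 stroke at J1
b3 stroke at J1
b4 stroke at J1

bond 1 stroke→Sf1  (Sf1: flow source, stroke at near end)
bond 3 stroke→J1  (Se1 (Se) sets effort on bond)
bond 0 stroke→J1  (1-jn J1 has f-setter on 1)
bond 2 stroke→J1  (common-f at J1 fixed by 1)
bond 4 stroke→J1  (common-f at J1 fixed by 1)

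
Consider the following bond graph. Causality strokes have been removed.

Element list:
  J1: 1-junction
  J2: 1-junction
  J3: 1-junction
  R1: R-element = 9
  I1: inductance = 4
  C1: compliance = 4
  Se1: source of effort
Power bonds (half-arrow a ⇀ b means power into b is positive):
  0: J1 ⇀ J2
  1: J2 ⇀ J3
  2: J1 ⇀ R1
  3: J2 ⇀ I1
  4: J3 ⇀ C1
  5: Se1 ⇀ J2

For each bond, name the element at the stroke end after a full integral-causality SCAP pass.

bond 5 |J2  (Se1: effort source, stroke at far end)
bond 3 |I1  (I1 integral (f out))
bond 0 |J2  (common-f at J2 fixed by 3)
bond 1 |J2  (J2: bond 3 brought flow, rest push out)
bond 4 |J3  (J3 flow already set via bond 1)
bond 2 |J1  (J1 flow already set via bond 0)

bond 0 →J2
bond 1 →J2
bond 2 →J1
bond 3 →I1
bond 4 →J3
bond 5 →J2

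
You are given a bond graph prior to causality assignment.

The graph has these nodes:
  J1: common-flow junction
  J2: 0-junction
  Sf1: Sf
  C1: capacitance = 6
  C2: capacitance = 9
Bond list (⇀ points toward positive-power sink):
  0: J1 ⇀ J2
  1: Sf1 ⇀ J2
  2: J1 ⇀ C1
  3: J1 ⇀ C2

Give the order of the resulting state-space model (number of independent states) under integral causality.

2  (C1, C2 all integral)

β1 stroke at Sf1  (Sf1: flow source, stroke at near end)
β0 stroke at J2  (J2: last free bond brings effort in)
β2 stroke at J1  (1-jn J1 has f-setter on 0)
β3 stroke at J1  (1-jn J1 has f-setter on 0)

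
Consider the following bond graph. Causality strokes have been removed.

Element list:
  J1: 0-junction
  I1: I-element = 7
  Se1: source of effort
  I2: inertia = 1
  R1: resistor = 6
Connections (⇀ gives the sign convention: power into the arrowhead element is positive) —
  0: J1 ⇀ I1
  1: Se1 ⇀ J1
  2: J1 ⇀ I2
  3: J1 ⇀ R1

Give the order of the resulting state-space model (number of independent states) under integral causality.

2  (I1, I2 all integral)

β1 |J1  (Se1 (Se) sets effort on bond)
β0 |I1  (0-jn J1 has e-setter on 1)
β2 |I2  (J1: bond 1 brought effort, rest push out)
β3 |R1  (J1: bond 1 brought effort, rest push out)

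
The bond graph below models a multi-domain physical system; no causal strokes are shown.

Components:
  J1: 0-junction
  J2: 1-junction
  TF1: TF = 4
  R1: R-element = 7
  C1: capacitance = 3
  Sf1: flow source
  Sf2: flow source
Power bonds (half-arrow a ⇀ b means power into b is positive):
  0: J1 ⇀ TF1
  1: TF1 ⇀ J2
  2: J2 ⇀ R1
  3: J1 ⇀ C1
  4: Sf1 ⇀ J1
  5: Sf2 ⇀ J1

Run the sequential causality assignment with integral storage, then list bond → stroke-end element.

#4 →Sf1  (Sf1: flow source, stroke at near end)
#5 →Sf2  (Sf2: flow source, stroke at near end)
#3 →J1  (C1 outputs effort q/C1)
#0 →TF1  (common-e at J1 fixed by 3)
#1 →J2  (TF TF1: opposite of bond 0)
#2 →R1  (closing 1-jn rule on J2)

b0 →TF1
b1 →J2
b2 →R1
b3 →J1
b4 →Sf1
b5 →Sf2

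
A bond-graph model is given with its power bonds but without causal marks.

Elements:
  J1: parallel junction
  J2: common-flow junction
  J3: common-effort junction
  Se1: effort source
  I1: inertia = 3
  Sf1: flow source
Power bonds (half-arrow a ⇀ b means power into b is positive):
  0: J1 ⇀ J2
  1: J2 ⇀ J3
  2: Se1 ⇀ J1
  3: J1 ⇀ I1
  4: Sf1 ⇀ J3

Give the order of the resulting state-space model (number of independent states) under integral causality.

#2 →J1  (Se1 (Se) sets effort on bond)
#4 →Sf1  (Sf1 fixes flow; stroke at Sf1)
#0 →J2  (J1 effort already set via bond 2)
#3 →I1  (common-e at J1 fixed by 2)
#1 →J3  (closing 1-jn rule on J2)

1  (I1 all integral)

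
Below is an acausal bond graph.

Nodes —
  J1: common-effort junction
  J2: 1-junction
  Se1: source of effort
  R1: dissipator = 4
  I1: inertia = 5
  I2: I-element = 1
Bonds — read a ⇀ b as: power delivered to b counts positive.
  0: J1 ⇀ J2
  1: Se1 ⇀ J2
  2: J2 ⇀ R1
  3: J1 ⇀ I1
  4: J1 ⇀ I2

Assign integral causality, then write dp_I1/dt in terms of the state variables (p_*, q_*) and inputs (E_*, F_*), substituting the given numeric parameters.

dp_I1/dt = -E_Se1 - 4*p_I1/5 - 4*p_I2

bond 1 stroke at J2  (source Se1 imposes e)
bond 3 stroke at I1  (I1 integral (f out))
bond 4 stroke at I2  (I2 integral (f out))
bond 0 stroke at J1  (only one effort-in slot at J1)
bond 2 stroke at J2  (common-f at J2 fixed by 0)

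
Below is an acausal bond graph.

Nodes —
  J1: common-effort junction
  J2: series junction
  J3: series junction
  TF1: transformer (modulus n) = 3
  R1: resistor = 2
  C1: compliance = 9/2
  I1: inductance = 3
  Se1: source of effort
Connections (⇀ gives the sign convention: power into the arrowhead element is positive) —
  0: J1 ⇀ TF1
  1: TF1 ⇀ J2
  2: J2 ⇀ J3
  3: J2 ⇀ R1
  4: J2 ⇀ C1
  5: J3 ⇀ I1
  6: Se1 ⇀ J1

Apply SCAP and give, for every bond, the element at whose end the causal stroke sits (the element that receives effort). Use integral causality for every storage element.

#6 stroke→J1  (source Se1 imposes e)
#0 stroke→TF1  (0-jn J1 has e-setter on 6)
#1 stroke→J2  (TF1 one-in-one-out from 0)
#4 stroke→J2  (prefer integral on C1)
#5 stroke→I1  (I1 integral (f out))
#2 stroke→J3  (J3 flow already set via bond 5)
#3 stroke→J2  (1-jn J2 has f-setter on 2)

bond 0 →TF1
bond 1 →J2
bond 2 →J3
bond 3 →J2
bond 4 →J2
bond 5 →I1
bond 6 →J1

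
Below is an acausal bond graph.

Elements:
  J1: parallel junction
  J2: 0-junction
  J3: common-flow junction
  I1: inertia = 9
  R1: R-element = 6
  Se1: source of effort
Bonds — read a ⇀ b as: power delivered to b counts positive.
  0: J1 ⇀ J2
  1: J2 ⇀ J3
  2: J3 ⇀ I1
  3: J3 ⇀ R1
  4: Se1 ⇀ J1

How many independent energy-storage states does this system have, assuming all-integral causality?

#4 |J1  (Se1: effort source, stroke at far end)
#0 |J2  (J1 effort already set via bond 4)
#1 |J3  (common-e at J2 fixed by 0)
#2 |I1  (I1 outputs flow p/I1)
#3 |J3  (1-jn J3 has f-setter on 2)

1  (I1 all integral)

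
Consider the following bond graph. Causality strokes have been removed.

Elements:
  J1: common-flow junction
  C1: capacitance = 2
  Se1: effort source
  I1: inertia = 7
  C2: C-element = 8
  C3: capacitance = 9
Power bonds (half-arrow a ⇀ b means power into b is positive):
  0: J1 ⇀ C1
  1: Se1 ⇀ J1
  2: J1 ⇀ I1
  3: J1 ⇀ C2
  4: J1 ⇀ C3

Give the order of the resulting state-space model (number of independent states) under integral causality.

4  (C1, C2, C3, I1 all integral)

b1 stroke at J1  (source Se1 imposes e)
b0 stroke at J1  (prefer integral on C1)
b2 stroke at I1  (I1 integral (f out))
b3 stroke at J1  (1-jn J1 has f-setter on 2)
b4 stroke at J1  (J1 flow already set via bond 2)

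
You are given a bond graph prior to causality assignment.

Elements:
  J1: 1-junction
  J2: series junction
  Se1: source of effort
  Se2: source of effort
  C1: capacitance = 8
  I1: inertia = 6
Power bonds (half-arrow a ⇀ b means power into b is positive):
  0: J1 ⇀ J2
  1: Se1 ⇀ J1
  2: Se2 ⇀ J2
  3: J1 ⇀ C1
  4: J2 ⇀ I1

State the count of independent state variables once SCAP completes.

2  (C1, I1 all integral)

#1 |J1  (Se1 fixes effort; stroke away)
#2 |J2  (source Se2 imposes e)
#3 |J1  (prefer integral on C1)
#0 |J2  (J1 needs exactly one f-in)
#4 |I1  (only one flow-in slot at J2)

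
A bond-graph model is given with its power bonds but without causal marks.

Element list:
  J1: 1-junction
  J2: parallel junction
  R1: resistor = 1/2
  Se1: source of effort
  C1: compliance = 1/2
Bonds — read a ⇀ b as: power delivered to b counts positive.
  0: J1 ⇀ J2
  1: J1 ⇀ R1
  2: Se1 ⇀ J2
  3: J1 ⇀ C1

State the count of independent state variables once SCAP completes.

1  (C1 all integral)

β2 stroke→J2  (Se1 fixes effort; stroke away)
β0 stroke→J1  (J2 effort already set via bond 2)
β3 stroke→J1  (prefer integral on C1)
β1 stroke→R1  (J1 needs exactly one f-in)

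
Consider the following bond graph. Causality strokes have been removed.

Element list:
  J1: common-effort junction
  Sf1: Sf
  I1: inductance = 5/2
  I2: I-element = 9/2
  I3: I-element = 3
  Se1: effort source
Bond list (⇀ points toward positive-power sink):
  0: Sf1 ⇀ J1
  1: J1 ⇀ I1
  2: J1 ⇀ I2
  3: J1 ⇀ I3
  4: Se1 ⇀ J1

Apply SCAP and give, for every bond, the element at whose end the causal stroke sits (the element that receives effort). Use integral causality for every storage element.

bond 0 |Sf1
bond 1 |I1
bond 2 |I2
bond 3 |I3
bond 4 |J1

b0 |Sf1  (Sf1: flow source, stroke at near end)
b4 |J1  (Se1: effort source, stroke at far end)
b1 |I1  (common-e at J1 fixed by 4)
b2 |I2  (J1 effort already set via bond 4)
b3 |I3  (J1 effort already set via bond 4)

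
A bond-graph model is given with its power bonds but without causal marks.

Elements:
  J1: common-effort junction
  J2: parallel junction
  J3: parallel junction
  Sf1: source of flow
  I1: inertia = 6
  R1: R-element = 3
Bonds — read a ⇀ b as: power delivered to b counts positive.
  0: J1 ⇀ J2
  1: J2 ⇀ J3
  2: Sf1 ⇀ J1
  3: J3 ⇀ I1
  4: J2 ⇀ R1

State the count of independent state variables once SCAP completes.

1  (I1 all integral)

bond 2 |Sf1  (Sf1 fixes flow; stroke at Sf1)
bond 0 |J1  (J1: last free bond brings effort in)
bond 3 |I1  (I1: I, integral causality)
bond 1 |J3  (closing 0-jn rule on J3)
bond 4 |J2  (J2 needs exactly one e-in)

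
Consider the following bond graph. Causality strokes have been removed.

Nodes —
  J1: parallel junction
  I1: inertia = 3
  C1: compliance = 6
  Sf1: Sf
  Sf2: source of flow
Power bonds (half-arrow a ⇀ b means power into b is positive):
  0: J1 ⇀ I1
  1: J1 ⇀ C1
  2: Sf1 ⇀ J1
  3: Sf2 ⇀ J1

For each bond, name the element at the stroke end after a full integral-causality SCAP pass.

b2 stroke at Sf1  (Sf1: flow source, stroke at near end)
b3 stroke at Sf2  (Sf2 fixes flow; stroke at Sf2)
b0 stroke at I1  (I1: I, integral causality)
b1 stroke at J1  (closing 0-jn rule on J1)

b0 |I1
b1 |J1
b2 |Sf1
b3 |Sf2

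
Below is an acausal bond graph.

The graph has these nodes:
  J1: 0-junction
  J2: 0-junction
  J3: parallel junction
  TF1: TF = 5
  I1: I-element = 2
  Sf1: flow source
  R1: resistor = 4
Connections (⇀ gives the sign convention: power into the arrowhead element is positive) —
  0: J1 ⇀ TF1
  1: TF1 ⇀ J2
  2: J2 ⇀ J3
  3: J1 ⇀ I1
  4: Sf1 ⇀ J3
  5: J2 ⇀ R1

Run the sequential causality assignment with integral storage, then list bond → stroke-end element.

#0 stroke at J1
#1 stroke at TF1
#2 stroke at J3
#3 stroke at I1
#4 stroke at Sf1
#5 stroke at J2

#4 |Sf1  (Sf1 fixes flow; stroke at Sf1)
#2 |J3  (J3: last free bond brings effort in)
#3 |I1  (I1: I, integral causality)
#0 |J1  (closing 0-jn rule on J1)
#1 |TF1  (TF1 one-in-one-out from 0)
#5 |J2  (J2: last free bond brings effort in)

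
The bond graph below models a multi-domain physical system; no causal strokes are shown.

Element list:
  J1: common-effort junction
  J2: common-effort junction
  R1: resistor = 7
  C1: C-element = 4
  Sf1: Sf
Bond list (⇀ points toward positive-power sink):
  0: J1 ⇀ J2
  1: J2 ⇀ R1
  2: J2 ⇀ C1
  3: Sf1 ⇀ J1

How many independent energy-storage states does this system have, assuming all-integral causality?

#3 |Sf1  (source Sf1 imposes f)
#0 |J1  (only one effort-in slot at J1)
#2 |J2  (C1 outputs effort q/C1)
#1 |R1  (common-e at J2 fixed by 2)

1  (C1 all integral)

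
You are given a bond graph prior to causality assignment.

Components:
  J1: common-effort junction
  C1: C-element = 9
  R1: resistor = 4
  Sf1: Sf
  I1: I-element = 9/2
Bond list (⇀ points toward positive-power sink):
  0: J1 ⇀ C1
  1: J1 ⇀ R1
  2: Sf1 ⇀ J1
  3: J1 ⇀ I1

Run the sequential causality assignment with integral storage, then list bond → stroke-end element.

#0 →J1
#1 →R1
#2 →Sf1
#3 →I1

b2 |Sf1  (Sf1 fixes flow; stroke at Sf1)
b0 |J1  (C1 outputs effort q/C1)
b1 |R1  (common-e at J1 fixed by 0)
b3 |I1  (J1 effort already set via bond 0)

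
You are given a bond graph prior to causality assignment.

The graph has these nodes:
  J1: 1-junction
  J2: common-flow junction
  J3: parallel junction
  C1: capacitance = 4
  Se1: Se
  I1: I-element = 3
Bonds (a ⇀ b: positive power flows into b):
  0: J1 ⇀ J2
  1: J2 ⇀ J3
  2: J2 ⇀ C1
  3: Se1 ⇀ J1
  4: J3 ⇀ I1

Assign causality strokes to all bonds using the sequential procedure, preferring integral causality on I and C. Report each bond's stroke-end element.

#3 |J1  (Se1: effort source, stroke at far end)
#0 |J2  (only one flow-in slot at J1)
#2 |J2  (prefer integral on C1)
#1 |J3  (J2 needs exactly one f-in)
#4 |I1  (J3 effort already set via bond 1)

b0 |J2
b1 |J3
b2 |J2
b3 |J1
b4 |I1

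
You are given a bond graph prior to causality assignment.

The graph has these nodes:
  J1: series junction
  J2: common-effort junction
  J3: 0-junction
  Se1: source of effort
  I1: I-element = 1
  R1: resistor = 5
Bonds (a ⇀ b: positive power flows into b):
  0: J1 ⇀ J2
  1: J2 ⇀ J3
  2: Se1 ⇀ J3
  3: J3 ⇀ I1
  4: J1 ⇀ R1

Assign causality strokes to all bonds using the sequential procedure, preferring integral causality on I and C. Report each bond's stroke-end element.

b0 |J1
b1 |J2
b2 |J3
b3 |I1
b4 |R1

β2 stroke→J3  (source Se1 imposes e)
β1 stroke→J2  (common-e at J3 fixed by 2)
β3 stroke→I1  (common-e at J3 fixed by 2)
β0 stroke→J1  (J2 effort already set via bond 1)
β4 stroke→R1  (closing 1-jn rule on J1)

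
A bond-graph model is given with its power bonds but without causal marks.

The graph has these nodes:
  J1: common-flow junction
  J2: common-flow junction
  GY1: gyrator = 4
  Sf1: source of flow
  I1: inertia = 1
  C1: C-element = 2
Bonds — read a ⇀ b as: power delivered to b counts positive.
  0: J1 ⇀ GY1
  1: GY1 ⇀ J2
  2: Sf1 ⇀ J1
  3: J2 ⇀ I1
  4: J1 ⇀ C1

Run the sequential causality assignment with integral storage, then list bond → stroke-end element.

β0 |J1
β1 |J2
β2 |Sf1
β3 |I1
β4 |J1

β2 stroke→Sf1  (Sf1 (Sf) sets flow on bond)
β0 stroke→J1  (J1: bond 2 brought flow, rest push out)
β4 stroke→J1  (1-jn J1 has f-setter on 2)
β1 stroke→J2  (GY1: gyrator matches bond 0)
β3 stroke→I1  (closing 1-jn rule on J2)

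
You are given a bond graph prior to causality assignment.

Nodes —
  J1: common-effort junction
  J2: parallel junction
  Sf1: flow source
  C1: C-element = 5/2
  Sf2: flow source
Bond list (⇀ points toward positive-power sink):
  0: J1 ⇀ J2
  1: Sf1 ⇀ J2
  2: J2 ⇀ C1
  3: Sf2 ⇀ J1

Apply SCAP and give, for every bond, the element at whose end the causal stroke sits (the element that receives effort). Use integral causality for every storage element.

#0 |J1
#1 |Sf1
#2 |J2
#3 |Sf2

bond 1 |Sf1  (source Sf1 imposes f)
bond 3 |Sf2  (Sf2 fixes flow; stroke at Sf2)
bond 0 |J1  (J1 needs exactly one e-in)
bond 2 |J2  (closing 0-jn rule on J2)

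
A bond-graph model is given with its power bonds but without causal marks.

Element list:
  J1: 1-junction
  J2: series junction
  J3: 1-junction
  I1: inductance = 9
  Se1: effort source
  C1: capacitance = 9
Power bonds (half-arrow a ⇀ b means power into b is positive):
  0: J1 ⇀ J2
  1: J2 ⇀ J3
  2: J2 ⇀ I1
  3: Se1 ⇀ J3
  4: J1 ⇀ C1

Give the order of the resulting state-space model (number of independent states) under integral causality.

bond 3 |J3  (Se1: effort source, stroke at far end)
bond 1 |J2  (closing 1-jn rule on J3)
bond 2 |I1  (I1 integral (f out))
bond 0 |J2  (1-jn J2 has f-setter on 2)
bond 4 |J1  (J1 flow already set via bond 0)

2  (C1, I1 all integral)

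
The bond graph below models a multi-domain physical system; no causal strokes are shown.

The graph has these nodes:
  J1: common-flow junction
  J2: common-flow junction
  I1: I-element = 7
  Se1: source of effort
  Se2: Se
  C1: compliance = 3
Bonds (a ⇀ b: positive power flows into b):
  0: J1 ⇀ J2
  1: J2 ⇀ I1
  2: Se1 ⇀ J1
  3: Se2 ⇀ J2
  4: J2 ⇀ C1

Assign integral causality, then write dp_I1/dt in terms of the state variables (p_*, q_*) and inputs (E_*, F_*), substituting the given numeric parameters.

dp_I1/dt = E_Se1 + E_Se2 - q_C1/3

bond 2 stroke at J1  (Se1 (Se) sets effort on bond)
bond 3 stroke at J2  (Se2 (Se) sets effort on bond)
bond 0 stroke at J2  (J1 needs exactly one f-in)
bond 1 stroke at I1  (I1 outputs flow p/I1)
bond 4 stroke at J2  (1-jn J2 has f-setter on 1)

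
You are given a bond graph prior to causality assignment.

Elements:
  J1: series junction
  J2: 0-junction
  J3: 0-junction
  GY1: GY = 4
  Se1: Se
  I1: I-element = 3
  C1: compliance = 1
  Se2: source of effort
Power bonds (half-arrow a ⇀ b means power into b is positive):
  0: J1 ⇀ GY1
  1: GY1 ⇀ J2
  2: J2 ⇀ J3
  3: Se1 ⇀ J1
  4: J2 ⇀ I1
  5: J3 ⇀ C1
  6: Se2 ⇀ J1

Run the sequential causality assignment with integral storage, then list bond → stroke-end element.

bond 0 |GY1
bond 1 |GY1
bond 2 |J2
bond 3 |J1
bond 4 |I1
bond 5 |J3
bond 6 |J1

bond 3 stroke at J1  (Se1 fixes effort; stroke away)
bond 6 stroke at J1  (source Se2 imposes e)
bond 0 stroke at GY1  (J1 needs exactly one f-in)
bond 1 stroke at GY1  (GY1: gyrator matches bond 0)
bond 4 stroke at I1  (I1 outputs flow p/I1)
bond 2 stroke at J2  (closing 0-jn rule on J2)
bond 5 stroke at J3  (J3 needs exactly one e-in)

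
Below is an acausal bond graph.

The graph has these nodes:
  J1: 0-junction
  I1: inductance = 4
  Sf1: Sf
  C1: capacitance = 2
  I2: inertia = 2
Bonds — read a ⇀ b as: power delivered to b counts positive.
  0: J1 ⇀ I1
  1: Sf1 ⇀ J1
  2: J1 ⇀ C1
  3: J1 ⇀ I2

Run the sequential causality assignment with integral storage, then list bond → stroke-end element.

β0 →I1
β1 →Sf1
β2 →J1
β3 →I2

#1 stroke→Sf1  (Sf1 (Sf) sets flow on bond)
#0 stroke→I1  (prefer integral on I1)
#2 stroke→J1  (C1 integral (e out))
#3 stroke→I2  (0-jn J1 has e-setter on 2)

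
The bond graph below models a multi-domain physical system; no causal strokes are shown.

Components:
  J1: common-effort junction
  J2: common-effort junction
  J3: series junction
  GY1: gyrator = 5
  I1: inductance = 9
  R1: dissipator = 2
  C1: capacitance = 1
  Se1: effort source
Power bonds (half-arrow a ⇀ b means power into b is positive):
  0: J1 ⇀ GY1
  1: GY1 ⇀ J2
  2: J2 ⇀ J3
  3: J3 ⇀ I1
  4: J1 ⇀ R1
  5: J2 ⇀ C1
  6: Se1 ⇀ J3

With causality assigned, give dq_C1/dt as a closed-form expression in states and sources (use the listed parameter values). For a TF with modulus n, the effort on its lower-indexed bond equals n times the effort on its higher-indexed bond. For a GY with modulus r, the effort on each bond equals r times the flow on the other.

b6 stroke→J3  (source Se1 imposes e)
b3 stroke→I1  (I1 outputs flow p/I1)
b2 stroke→J3  (J3 flow already set via bond 3)
b5 stroke→J2  (prefer integral on C1)
b1 stroke→GY1  (0-jn J2 has e-setter on 5)
b0 stroke→GY1  (GY1: gyrator matches bond 1)
b4 stroke→J1  (only one effort-in slot at J1)

dq_C1/dt = -p_I1/9 - 2*q_C1/25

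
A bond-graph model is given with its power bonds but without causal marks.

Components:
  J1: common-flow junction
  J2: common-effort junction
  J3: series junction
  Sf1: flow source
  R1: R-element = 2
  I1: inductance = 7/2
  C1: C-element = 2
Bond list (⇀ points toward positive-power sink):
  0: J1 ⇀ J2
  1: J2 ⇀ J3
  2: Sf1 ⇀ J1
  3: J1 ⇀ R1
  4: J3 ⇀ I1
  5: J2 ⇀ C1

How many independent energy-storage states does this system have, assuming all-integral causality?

#2 →Sf1  (source Sf1 imposes f)
#0 →J1  (J1 flow already set via bond 2)
#3 →J1  (1-jn J1 has f-setter on 2)
#4 →I1  (I1 outputs flow p/I1)
#1 →J3  (J3 flow already set via bond 4)
#5 →J2  (closing 0-jn rule on J2)

2  (C1, I1 all integral)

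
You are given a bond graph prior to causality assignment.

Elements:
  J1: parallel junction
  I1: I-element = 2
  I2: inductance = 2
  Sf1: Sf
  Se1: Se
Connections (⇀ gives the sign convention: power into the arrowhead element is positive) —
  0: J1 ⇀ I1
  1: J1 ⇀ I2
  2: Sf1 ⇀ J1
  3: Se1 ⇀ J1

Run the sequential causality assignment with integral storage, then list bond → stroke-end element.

#0 stroke→I1
#1 stroke→I2
#2 stroke→Sf1
#3 stroke→J1

#2 →Sf1  (Sf1 fixes flow; stroke at Sf1)
#3 →J1  (Se1 (Se) sets effort on bond)
#0 →I1  (0-jn J1 has e-setter on 3)
#1 →I2  (J1: bond 3 brought effort, rest push out)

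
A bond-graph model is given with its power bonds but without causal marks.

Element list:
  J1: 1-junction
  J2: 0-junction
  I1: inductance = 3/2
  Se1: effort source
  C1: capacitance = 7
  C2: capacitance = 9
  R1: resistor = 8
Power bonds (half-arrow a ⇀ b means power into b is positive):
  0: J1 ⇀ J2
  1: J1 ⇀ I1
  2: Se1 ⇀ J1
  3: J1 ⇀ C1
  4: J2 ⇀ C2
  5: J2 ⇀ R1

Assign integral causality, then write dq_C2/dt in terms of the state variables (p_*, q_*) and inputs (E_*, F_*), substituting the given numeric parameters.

dq_C2/dt = 2*p_I1/3 - q_C2/72

β2 stroke at J1  (Se1 fixes effort; stroke away)
β1 stroke at I1  (I1: I, integral causality)
β0 stroke at J1  (1-jn J1 has f-setter on 1)
β3 stroke at J1  (1-jn J1 has f-setter on 1)
β4 stroke at J2  (C2 integral (e out))
β5 stroke at R1  (common-e at J2 fixed by 4)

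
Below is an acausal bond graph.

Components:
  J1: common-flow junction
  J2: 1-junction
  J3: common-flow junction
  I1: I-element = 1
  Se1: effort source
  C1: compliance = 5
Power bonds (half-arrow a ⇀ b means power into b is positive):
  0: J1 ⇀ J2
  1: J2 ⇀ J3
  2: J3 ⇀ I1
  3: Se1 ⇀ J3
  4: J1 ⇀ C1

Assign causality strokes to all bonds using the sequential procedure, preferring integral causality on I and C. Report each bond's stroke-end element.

β0 stroke at J2
β1 stroke at J3
β2 stroke at I1
β3 stroke at J3
β4 stroke at J1

bond 3 |J3  (source Se1 imposes e)
bond 2 |I1  (prefer integral on I1)
bond 1 |J3  (J3 flow already set via bond 2)
bond 0 |J2  (1-jn J2 has f-setter on 1)
bond 4 |J1  (1-jn J1 has f-setter on 0)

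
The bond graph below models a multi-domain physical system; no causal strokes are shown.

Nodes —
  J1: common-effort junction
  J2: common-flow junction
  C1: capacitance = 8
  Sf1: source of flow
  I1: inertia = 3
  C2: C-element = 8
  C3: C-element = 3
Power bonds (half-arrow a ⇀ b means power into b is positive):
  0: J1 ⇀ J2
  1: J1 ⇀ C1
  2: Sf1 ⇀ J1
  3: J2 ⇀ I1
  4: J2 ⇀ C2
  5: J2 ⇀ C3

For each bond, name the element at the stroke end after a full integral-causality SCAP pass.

bond 0 →J2
bond 1 →J1
bond 2 →Sf1
bond 3 →I1
bond 4 →J2
bond 5 →J2

b2 |Sf1  (Sf1 fixes flow; stroke at Sf1)
b1 |J1  (C1: C, integral causality)
b0 |J2  (0-jn J1 has e-setter on 1)
b3 |I1  (I1 outputs flow p/I1)
b4 |J2  (1-jn J2 has f-setter on 3)
b5 |J2  (J2: bond 3 brought flow, rest push out)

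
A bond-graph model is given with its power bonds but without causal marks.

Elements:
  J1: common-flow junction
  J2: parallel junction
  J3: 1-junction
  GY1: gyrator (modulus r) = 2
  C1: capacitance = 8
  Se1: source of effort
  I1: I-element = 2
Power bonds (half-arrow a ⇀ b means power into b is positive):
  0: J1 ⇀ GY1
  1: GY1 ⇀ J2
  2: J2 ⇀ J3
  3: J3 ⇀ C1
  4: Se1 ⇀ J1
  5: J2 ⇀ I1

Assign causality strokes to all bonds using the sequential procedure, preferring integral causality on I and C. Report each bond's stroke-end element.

#4 |J1  (Se1 (Se) sets effort on bond)
#0 |GY1  (J1: last free bond brings flow in)
#1 |GY1  (GY GY1: same side as bond 0)
#3 |J3  (C1 outputs effort q/C1)
#2 |J2  (J3: last free bond brings flow in)
#5 |I1  (common-e at J2 fixed by 2)

#0 stroke→GY1
#1 stroke→GY1
#2 stroke→J2
#3 stroke→J3
#4 stroke→J1
#5 stroke→I1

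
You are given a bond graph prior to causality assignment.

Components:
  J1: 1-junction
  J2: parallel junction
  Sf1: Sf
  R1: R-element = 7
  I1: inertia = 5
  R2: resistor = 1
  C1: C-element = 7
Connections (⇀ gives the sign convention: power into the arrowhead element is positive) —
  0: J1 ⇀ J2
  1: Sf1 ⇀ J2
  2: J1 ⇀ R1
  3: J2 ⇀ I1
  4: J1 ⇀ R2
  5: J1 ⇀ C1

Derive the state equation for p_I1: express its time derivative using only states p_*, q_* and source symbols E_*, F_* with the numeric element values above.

b1 |Sf1  (Sf1: flow source, stroke at near end)
b3 |I1  (I1: I, integral causality)
b0 |J2  (only one effort-in slot at J2)
b2 |J1  (J1: bond 0 brought flow, rest push out)
b4 |J1  (common-f at J1 fixed by 0)
b5 |J1  (common-f at J1 fixed by 0)

dp_I1/dt = 8*F_Sf1 - 8*p_I1/5 - q_C1/7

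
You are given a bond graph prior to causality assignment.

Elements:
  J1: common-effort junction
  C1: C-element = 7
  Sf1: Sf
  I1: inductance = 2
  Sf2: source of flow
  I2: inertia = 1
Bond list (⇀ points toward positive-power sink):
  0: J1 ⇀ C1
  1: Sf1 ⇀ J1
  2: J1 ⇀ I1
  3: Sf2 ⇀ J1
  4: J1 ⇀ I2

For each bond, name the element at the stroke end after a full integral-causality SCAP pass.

bond 1 |Sf1  (Sf1: flow source, stroke at near end)
bond 3 |Sf2  (Sf2 fixes flow; stroke at Sf2)
bond 0 |J1  (C1 integral (e out))
bond 2 |I1  (common-e at J1 fixed by 0)
bond 4 |I2  (J1: bond 0 brought effort, rest push out)

#0 stroke→J1
#1 stroke→Sf1
#2 stroke→I1
#3 stroke→Sf2
#4 stroke→I2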